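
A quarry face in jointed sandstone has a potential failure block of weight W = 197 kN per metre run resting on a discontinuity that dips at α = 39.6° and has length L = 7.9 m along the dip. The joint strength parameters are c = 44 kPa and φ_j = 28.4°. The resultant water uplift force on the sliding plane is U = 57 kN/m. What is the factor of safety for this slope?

Resolving the block weight along and normal to the plane and applying the Mohr–Coulomb strength on the joint:
N' = W cosα − U = 197·cos39.6° − 57 = 94.8 kN/m
Driving force T = W sinα = 197·sin39.6° = 125.6 kN/m
Resisting force R = c·L + N'·tanφ_j = 44·7.9 + 94.8·tan28.4° = 347.6 + 51.3 = 398.9 kN/m
FS = R / T = 398.9 / 125.6 = 3.176

FS = 3.18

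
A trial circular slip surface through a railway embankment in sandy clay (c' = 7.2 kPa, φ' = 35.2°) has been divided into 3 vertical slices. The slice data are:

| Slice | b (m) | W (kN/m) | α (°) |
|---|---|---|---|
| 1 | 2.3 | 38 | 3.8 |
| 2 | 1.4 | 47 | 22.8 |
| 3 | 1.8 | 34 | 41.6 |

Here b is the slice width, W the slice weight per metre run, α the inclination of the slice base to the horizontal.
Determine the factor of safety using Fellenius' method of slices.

FS = 2.77

Ordinary method of slices: FS = Σ[c'·Δl_i + (W_i cosα_i)·tanφ'] / Σ W_i sinα_i, with Δl_i = b_i / cosα_i.
Slice 1: Δl = 2.3/cos3.8° = 2.305 m; N'_1 = 38·cos3.8° = 37.9; c'Δl = 16.60; W sinα = 2.5
Slice 2: Δl = 1.4/cos22.8° = 1.519 m; N'_2 = 47·cos22.8° = 43.3; c'Δl = 10.93; W sinα = 18.2
Slice 3: Δl = 1.8/cos41.6° = 2.407 m; N'_3 = 34·cos41.6° = 25.4; c'Δl = 17.33; W sinα = 22.6
Σc'Δl = 44.9 kN/m; ΣN' = 106.7 kN/m; ΣW sinα = 43.3 kN/m
Resisting = 44.9 + 106.7·tan35.2° = 44.9 + 75.2 = 120.1 kN/m
FS = 120.1 / 43.3 = 2.774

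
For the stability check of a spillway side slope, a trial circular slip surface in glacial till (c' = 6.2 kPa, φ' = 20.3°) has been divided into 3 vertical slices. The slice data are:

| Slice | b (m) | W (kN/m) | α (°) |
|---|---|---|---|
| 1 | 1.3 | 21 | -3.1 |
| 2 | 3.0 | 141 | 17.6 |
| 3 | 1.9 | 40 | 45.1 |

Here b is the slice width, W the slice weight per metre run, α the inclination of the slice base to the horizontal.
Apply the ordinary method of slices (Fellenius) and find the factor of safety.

FS = 1.61

Ordinary method of slices: FS = Σ[c'·Δl_i + (W_i cosα_i)·tanφ'] / Σ W_i sinα_i, with Δl_i = b_i / cosα_i.
Slice 1: Δl = 1.3/cos(-3.1°) = 1.302 m; N'_1 = 21·cos(-3.1°) = 21.0; c'Δl = 8.07; W sinα = -1.1
Slice 2: Δl = 3.0/cos17.6° = 3.147 m; N'_2 = 141·cos17.6° = 134.4; c'Δl = 19.51; W sinα = 42.6
Slice 3: Δl = 1.9/cos45.1° = 2.692 m; N'_3 = 40·cos45.1° = 28.2; c'Δl = 16.69; W sinα = 28.3
Σc'Δl = 44.3 kN/m; ΣN' = 183.6 kN/m; ΣW sinα = 69.8 kN/m
Resisting = 44.3 + 183.6·tan20.3° = 44.3 + 67.9 = 112.2 kN/m
FS = 112.2 / 69.8 = 1.607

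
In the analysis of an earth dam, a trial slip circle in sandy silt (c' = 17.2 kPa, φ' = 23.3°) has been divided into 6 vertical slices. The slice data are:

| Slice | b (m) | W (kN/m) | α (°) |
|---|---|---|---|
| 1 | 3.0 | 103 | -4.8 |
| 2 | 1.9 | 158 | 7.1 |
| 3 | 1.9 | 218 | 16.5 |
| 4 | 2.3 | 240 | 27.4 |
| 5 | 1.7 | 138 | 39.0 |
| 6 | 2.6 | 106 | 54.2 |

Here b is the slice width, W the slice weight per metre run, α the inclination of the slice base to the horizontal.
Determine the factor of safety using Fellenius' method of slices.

FS = 1.81

Ordinary method of slices: FS = Σ[c'·Δl_i + (W_i cosα_i)·tanφ'] / Σ W_i sinα_i, with Δl_i = b_i / cosα_i.
Slice 1: Δl = 3.0/cos(-4.8°) = 3.011 m; N'_1 = 103·cos(-4.8°) = 102.6; c'Δl = 51.78; W sinα = -8.6
Slice 2: Δl = 1.9/cos7.1° = 1.915 m; N'_2 = 158·cos7.1° = 156.8; c'Δl = 32.93; W sinα = 19.5
Slice 3: Δl = 1.9/cos16.5° = 1.982 m; N'_3 = 218·cos16.5° = 209.0; c'Δl = 34.08; W sinα = 61.9
Slice 4: Δl = 2.3/cos27.4° = 2.591 m; N'_4 = 240·cos27.4° = 213.1; c'Δl = 44.56; W sinα = 110.4
Slice 5: Δl = 1.7/cos39.0° = 2.187 m; N'_5 = 138·cos39.0° = 107.2; c'Δl = 37.62; W sinα = 86.8
Slice 6: Δl = 2.6/cos54.2° = 4.445 m; N'_6 = 106·cos54.2° = 62.0; c'Δl = 76.45; W sinα = 86.0
Σc'Δl = 277.4 kN/m; ΣN' = 850.8 kN/m; ΣW sinα = 356.1 kN/m
Resisting = 277.4 + 850.8·tan23.3° = 277.4 + 366.4 = 643.8 kN/m
FS = 643.8 / 356.1 = 1.808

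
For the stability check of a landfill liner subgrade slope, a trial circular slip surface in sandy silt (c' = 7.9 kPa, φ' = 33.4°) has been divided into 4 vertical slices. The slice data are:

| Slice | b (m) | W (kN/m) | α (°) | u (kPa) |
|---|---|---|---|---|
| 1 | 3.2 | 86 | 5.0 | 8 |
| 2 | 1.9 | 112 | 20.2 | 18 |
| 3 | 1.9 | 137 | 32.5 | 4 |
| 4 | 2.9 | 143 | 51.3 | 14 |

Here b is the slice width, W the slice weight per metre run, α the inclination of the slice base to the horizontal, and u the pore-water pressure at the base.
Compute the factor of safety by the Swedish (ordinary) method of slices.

Ordinary method of slices: FS = Σ[c'·Δl_i + (W_i cosα_i − u_i·Δl_i)·tanφ'] / Σ W_i sinα_i, with Δl_i = b_i / cosα_i.
Slice 1: Δl = 3.2/cos5.0° = 3.212 m; N'_1 = 86·cos5.0° − 8·3.212 = 60.0; c'Δl = 25.38; W sinα = 7.5
Slice 2: Δl = 1.9/cos20.2° = 2.025 m; N'_2 = 112·cos20.2° − 18·2.025 = 68.7; c'Δl = 15.99; W sinα = 38.7
Slice 3: Δl = 1.9/cos32.5° = 2.253 m; N'_3 = 137·cos32.5° − 4·2.253 = 106.5; c'Δl = 17.80; W sinα = 73.6
Slice 4: Δl = 2.9/cos51.3° = 4.638 m; N'_4 = 143·cos51.3° − 14·4.638 = 24.5; c'Δl = 36.64; W sinα = 111.6
Σc'Δl = 95.8 kN/m; ΣN' = 259.7 kN/m; ΣW sinα = 231.4 kN/m
Resisting = 95.8 + 259.7·tan33.4° = 95.8 + 171.2 = 267.0 kN/m
FS = 267.0 / 231.4 = 1.154

FS = 1.15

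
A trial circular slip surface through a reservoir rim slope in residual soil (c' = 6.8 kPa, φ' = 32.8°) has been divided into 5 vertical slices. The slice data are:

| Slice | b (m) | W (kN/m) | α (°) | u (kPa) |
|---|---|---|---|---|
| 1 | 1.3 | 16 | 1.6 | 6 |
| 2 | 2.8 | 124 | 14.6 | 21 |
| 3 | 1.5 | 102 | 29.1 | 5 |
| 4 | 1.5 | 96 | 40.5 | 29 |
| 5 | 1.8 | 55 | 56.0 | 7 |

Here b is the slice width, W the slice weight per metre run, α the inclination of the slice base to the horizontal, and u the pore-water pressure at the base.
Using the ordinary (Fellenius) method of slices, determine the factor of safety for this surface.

Ordinary method of slices: FS = Σ[c'·Δl_i + (W_i cosα_i − u_i·Δl_i)·tanφ'] / Σ W_i sinα_i, with Δl_i = b_i / cosα_i.
Slice 1: Δl = 1.3/cos1.6° = 1.301 m; N'_1 = 16·cos1.6° − 6·1.301 = 8.2; c'Δl = 8.84; W sinα = 0.4
Slice 2: Δl = 2.8/cos14.6° = 2.893 m; N'_2 = 124·cos14.6° − 21·2.893 = 59.2; c'Δl = 19.68; W sinα = 31.3
Slice 3: Δl = 1.5/cos29.1° = 1.717 m; N'_3 = 102·cos29.1° − 5·1.717 = 80.5; c'Δl = 11.67; W sinα = 49.6
Slice 4: Δl = 1.5/cos40.5° = 1.973 m; N'_4 = 96·cos40.5° − 29·1.973 = 15.8; c'Δl = 13.41; W sinα = 62.3
Slice 5: Δl = 1.8/cos56.0° = 3.219 m; N'_5 = 55·cos56.0° − 7·3.219 = 8.2; c'Δl = 21.89; W sinα = 45.6
Σc'Δl = 75.5 kN/m; ΣN' = 172.0 kN/m; ΣW sinα = 189.3 kN/m
Resisting = 75.5 + 172.0·tan32.8° = 75.5 + 110.8 = 186.3 kN/m
FS = 186.3 / 189.3 = 0.985

FS = 0.98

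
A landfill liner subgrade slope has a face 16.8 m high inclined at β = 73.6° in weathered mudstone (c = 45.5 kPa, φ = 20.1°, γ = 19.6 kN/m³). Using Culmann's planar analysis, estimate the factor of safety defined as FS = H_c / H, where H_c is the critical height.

FS = 1.23

H_c = (4c/γ) · sinβ cosφ / [1 − cos(β − φ)]
    = (4·45.5/19.6) · sin73.6°·cos20.1° / [1 − cos53.5°]
    = 9.286 · 0.9009 / 0.4052 = 20.65 m
FS = H_c / H = 20.65 / 16.8 = 1.229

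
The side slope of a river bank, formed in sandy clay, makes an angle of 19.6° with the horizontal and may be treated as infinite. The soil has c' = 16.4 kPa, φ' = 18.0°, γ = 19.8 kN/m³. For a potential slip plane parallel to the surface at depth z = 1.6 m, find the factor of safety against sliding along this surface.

FS = 2.55

For an infinite slope with a slip plane parallel to the surface (no pore pressure): FS = [c' + γz cos²β tanφ'] / [γz sinβ cosβ].
γz = 19.8·1.6 = 31.68 kN/m²
Numerator = 16.4 + 31.68·cos²19.6°·tan18.0° = 16.4 + 31.68·0.8875·0.3249 = 25.535 kPa
Denominator = 31.68·sin19.6°·cos19.6° = 31.68·0.3355·0.9421 = 10.011 kPa
FS = 25.535 / 10.011 = 2.551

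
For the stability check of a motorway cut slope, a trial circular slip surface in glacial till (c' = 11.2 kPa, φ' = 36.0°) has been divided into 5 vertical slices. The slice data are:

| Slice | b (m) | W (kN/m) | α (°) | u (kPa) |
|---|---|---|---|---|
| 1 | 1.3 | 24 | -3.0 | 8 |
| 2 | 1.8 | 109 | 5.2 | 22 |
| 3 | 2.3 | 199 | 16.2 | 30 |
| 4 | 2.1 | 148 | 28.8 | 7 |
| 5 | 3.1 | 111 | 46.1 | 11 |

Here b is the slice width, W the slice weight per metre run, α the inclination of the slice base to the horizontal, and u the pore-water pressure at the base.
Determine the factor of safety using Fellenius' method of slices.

Ordinary method of slices: FS = Σ[c'·Δl_i + (W_i cosα_i − u_i·Δl_i)·tanφ'] / Σ W_i sinα_i, with Δl_i = b_i / cosα_i.
Slice 1: Δl = 1.3/cos(-3.0°) = 1.302 m; N'_1 = 24·cos(-3.0°) − 8·1.302 = 13.6; c'Δl = 14.58; W sinα = -1.3
Slice 2: Δl = 1.8/cos5.2° = 1.807 m; N'_2 = 109·cos5.2° − 22·1.807 = 68.8; c'Δl = 20.24; W sinα = 9.9
Slice 3: Δl = 2.3/cos16.2° = 2.395 m; N'_3 = 199·cos16.2° − 30·2.395 = 119.2; c'Δl = 26.83; W sinα = 55.5
Slice 4: Δl = 2.1/cos28.8° = 2.396 m; N'_4 = 148·cos28.8° − 7·2.396 = 112.9; c'Δl = 26.84; W sinα = 71.3
Slice 5: Δl = 3.1/cos46.1° = 4.471 m; N'_5 = 111·cos46.1° − 11·4.471 = 27.8; c'Δl = 50.07; W sinα = 80.0
Σc'Δl = 138.6 kN/m; ΣN' = 342.3 kN/m; ΣW sinα = 215.4 kN/m
Resisting = 138.6 + 342.3·tan36.0° = 138.6 + 248.7 = 387.3 kN/m
FS = 387.3 / 215.4 = 1.798

FS = 1.80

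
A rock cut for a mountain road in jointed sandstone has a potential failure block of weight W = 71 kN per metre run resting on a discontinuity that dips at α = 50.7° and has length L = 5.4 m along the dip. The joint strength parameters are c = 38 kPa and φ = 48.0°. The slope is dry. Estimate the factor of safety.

FS = 4.64

Resolving the block weight along and normal to the plane and applying the Mohr–Coulomb strength on the joint:
N' = W cosα = 71·cos50.7° = 45.0 kN/m
Driving force T = W sinα = 71·sin50.7° = 54.9 kN/m
Resisting force R = c·L + N'·tanφ = 38·5.4 + 45.0·tan48.0° = 205.2 + 49.9 = 255.1 kN/m
FS = R / T = 255.1 / 54.9 = 4.644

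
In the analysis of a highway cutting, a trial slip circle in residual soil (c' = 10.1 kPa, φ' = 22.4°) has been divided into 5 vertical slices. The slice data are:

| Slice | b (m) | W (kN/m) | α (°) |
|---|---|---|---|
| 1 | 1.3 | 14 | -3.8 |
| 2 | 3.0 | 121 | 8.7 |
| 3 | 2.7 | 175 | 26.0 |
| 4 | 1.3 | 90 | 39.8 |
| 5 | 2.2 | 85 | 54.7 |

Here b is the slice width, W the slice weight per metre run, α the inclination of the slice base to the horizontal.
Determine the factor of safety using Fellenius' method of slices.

FS = 1.35

Ordinary method of slices: FS = Σ[c'·Δl_i + (W_i cosα_i)·tanφ'] / Σ W_i sinα_i, with Δl_i = b_i / cosα_i.
Slice 1: Δl = 1.3/cos(-3.8°) = 1.303 m; N'_1 = 14·cos(-3.8°) = 14.0; c'Δl = 13.16; W sinα = -0.9
Slice 2: Δl = 3.0/cos8.7° = 3.035 m; N'_2 = 121·cos8.7° = 119.6; c'Δl = 30.65; W sinα = 18.3
Slice 3: Δl = 2.7/cos26.0° = 3.004 m; N'_3 = 175·cos26.0° = 157.3; c'Δl = 30.34; W sinα = 76.7
Slice 4: Δl = 1.3/cos39.8° = 1.692 m; N'_4 = 90·cos39.8° = 69.1; c'Δl = 17.09; W sinα = 57.6
Slice 5: Δl = 2.2/cos54.7° = 3.807 m; N'_5 = 85·cos54.7° = 49.1; c'Δl = 38.45; W sinα = 69.4
Σc'Δl = 129.7 kN/m; ΣN' = 409.1 kN/m; ΣW sinα = 221.1 kN/m
Resisting = 129.7 + 409.1·tan22.4° = 129.7 + 168.6 = 298.3 kN/m
FS = 298.3 / 221.1 = 1.349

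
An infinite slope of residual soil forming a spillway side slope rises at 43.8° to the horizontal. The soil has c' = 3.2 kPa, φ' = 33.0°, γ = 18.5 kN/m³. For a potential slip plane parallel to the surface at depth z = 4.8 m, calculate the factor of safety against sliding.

For an infinite slope with a slip plane parallel to the surface (no pore pressure): FS = [c' + γz cos²β tanφ'] / [γz sinβ cosβ].
γz = 18.5·4.8 = 88.80 kN/m²
Numerator = 3.2 + 88.80·cos²43.8°·tan33.0° = 3.2 + 88.80·0.5209·0.6494 = 33.241 kPa
Denominator = 88.80·sin43.8°·cos43.8° = 88.80·0.6921·0.7218 = 44.361 kPa
FS = 33.241 / 44.361 = 0.749

FS = 0.75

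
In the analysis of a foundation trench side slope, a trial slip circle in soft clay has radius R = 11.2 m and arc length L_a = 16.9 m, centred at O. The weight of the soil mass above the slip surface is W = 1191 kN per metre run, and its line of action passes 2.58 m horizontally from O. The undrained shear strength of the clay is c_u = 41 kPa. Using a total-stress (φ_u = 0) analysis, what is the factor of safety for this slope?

FS = 2.53

Taking moments about the centre O, the resisting moment is provided by the undrained shear strength acting along the arc:
M_R = c_u·L_a·R = 41·16.90·11.2 = 7760.5 kN·m/m
M_D = W·d = 1191·2.58 = 3072.8 kN·m/m
FS = M_R / M_D = 7760.5 / 3072.8 = 2.526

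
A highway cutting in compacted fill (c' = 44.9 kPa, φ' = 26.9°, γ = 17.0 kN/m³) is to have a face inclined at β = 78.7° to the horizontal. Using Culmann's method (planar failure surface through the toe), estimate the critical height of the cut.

H_c = 24.21 m

Culmann's analysis gives the critical failure plane at α_cr = (β + φ')/2 = (78.7 + 26.9)/2 = 52.8°, and the critical height
H_c = (4c'/γ) · sinβ cosφ' / [1 − cos(β − φ')]
    = (4·44.9/17.0) · sin78.7°·cos26.9° / [1 − cos(51.8°)]
    = 10.565 · 0.9806·0.8918 / [1 − 0.6184]
    = 10.565 · 0.8745 / 0.3816
    = 24.21 m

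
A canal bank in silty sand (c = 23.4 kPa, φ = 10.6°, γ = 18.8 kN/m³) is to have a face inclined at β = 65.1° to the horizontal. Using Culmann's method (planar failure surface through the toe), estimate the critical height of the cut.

H_c = 10.59 m

Culmann's analysis gives the critical failure plane at α_cr = (β + φ)/2 = (65.1 + 10.6)/2 = 37.8°, and the critical height
H_c = (4c/γ) · sinβ cosφ / [1 − cos(β − φ)]
    = (4·23.4/18.8) · sin65.1°·cos10.6° / [1 − cos(54.5°)]
    = 4.979 · 0.9070·0.9829 / [1 − 0.5807]
    = 4.979 · 0.8916 / 0.4193
    = 10.59 m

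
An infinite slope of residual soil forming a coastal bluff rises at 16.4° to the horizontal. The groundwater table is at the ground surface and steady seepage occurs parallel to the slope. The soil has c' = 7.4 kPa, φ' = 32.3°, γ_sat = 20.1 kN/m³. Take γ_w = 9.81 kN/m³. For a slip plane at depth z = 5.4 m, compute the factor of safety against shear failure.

With seepage parallel to the slope and the water table at the surface, the effective normal stress on the slip plane uses the buoyant unit weight γ' = γ_sat − γ_w while the driving shear stress uses γ_sat:
FS = [c' + γ' z cos²β tanφ'] / [γ_sat z sinβ cosβ]
γ' = 20.1 − 9.81 = 10.29 kN/m³
Numerator = 7.4 + 10.29·5.4·cos²16.4°·tan32.3° = 7.4 + 10.29·5.4·0.9203·0.6322 = 39.727 kPa
Denominator = 20.1·5.4·sin16.4°·cos16.4° = 20.1·5.4·0.2823·0.9593 = 29.399 kPa
FS = 39.727 / 29.399 = 1.351

FS = 1.35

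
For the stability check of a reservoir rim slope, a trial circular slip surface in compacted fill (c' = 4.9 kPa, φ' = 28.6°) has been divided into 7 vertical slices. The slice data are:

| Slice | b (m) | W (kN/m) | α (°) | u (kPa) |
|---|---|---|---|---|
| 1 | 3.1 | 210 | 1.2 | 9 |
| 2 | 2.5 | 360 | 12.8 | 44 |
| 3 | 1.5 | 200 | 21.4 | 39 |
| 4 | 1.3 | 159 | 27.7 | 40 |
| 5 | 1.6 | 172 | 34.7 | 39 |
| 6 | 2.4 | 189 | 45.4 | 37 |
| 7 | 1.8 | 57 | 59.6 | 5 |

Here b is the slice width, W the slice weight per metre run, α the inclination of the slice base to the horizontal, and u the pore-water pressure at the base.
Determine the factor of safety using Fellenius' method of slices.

FS = 0.92

Ordinary method of slices: FS = Σ[c'·Δl_i + (W_i cosα_i − u_i·Δl_i)·tanφ'] / Σ W_i sinα_i, with Δl_i = b_i / cosα_i.
Slice 1: Δl = 3.1/cos1.2° = 3.101 m; N'_1 = 210·cos1.2° − 9·3.101 = 182.0; c'Δl = 15.19; W sinα = 4.4
Slice 2: Δl = 2.5/cos12.8° = 2.564 m; N'_2 = 360·cos12.8° − 44·2.564 = 238.3; c'Δl = 12.56; W sinα = 79.8
Slice 3: Δl = 1.5/cos21.4° = 1.611 m; N'_3 = 200·cos21.4° − 39·1.611 = 123.4; c'Δl = 7.89; W sinα = 73.0
Slice 4: Δl = 1.3/cos27.7° = 1.468 m; N'_4 = 159·cos27.7° − 40·1.468 = 82.0; c'Δl = 7.19; W sinα = 73.9
Slice 5: Δl = 1.6/cos34.7° = 1.946 m; N'_5 = 172·cos34.7° − 39·1.946 = 65.5; c'Δl = 9.54; W sinα = 97.9
Slice 6: Δl = 2.4/cos45.4° = 3.418 m; N'_6 = 189·cos45.4° − 37·3.418 = 6.2; c'Δl = 16.75; W sinα = 134.6
Slice 7: Δl = 1.8/cos59.6° = 3.557 m; N'_7 = 57·cos59.6° − 5·3.557 = 11.1; c'Δl = 17.43; W sinα = 49.2
Σc'Δl = 86.6 kN/m; ΣN' = 708.5 kN/m; ΣW sinα = 512.7 kN/m
Resisting = 86.6 + 708.5·tan28.6° = 86.6 + 386.3 = 472.9 kN/m
FS = 472.9 / 512.7 = 0.922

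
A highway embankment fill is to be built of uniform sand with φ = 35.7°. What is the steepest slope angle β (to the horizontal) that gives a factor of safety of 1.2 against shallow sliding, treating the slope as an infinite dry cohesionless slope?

For an infinite dry cohesionless slope FS = tanφ/tanβ, so tanβ = tanφ / FS.
tanβ = tan35.7° / 1.2 = 0.7186 / 1.2 = 0.5988
β = arctan(0.5988) = 30.91°

β = 30.9°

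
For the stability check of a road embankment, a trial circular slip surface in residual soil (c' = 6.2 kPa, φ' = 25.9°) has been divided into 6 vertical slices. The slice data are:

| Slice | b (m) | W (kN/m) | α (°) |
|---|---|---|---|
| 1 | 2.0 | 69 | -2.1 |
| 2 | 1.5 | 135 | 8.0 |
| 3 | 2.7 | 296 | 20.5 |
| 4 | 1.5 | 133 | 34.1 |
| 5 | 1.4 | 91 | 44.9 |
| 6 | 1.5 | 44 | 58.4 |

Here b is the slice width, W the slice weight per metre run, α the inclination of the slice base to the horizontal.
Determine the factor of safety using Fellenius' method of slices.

FS = 1.38

Ordinary method of slices: FS = Σ[c'·Δl_i + (W_i cosα_i)·tanφ'] / Σ W_i sinα_i, with Δl_i = b_i / cosα_i.
Slice 1: Δl = 2.0/cos(-2.1°) = 2.001 m; N'_1 = 69·cos(-2.1°) = 69.0; c'Δl = 12.41; W sinα = -2.5
Slice 2: Δl = 1.5/cos8.0° = 1.515 m; N'_2 = 135·cos8.0° = 133.7; c'Δl = 9.39; W sinα = 18.8
Slice 3: Δl = 2.7/cos20.5° = 2.883 m; N'_3 = 296·cos20.5° = 277.3; c'Δl = 17.87; W sinα = 103.7
Slice 4: Δl = 1.5/cos34.1° = 1.811 m; N'_4 = 133·cos34.1° = 110.1; c'Δl = 11.23; W sinα = 74.6
Slice 5: Δl = 1.4/cos44.9° = 1.976 m; N'_5 = 91·cos44.9° = 64.5; c'Δl = 12.25; W sinα = 64.2
Slice 6: Δl = 1.5/cos58.4° = 2.863 m; N'_6 = 44·cos58.4° = 23.1; c'Δl = 17.75; W sinα = 37.5
Σc'Δl = 80.9 kN/m; ΣN' = 677.5 kN/m; ΣW sinα = 296.2 kN/m
Resisting = 80.9 + 677.5·tan25.9° = 80.9 + 329.0 = 409.9 kN/m
FS = 409.9 / 296.2 = 1.384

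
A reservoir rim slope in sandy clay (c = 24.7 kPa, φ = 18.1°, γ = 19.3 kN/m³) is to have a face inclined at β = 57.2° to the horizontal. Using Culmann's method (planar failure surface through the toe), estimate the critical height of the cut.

H_c = 18.26 m

Culmann's analysis gives the critical failure plane at α_cr = (β + φ)/2 = (57.2 + 18.1)/2 = 37.7°, and the critical height
H_c = (4c/γ) · sinβ cosφ / [1 − cos(β − φ)]
    = (4·24.7/19.3) · sin57.2°·cos18.1° / [1 − cos(39.1°)]
    = 5.119 · 0.8406·0.9505 / [1 − 0.7760]
    = 5.119 · 0.7990 / 0.2240
    = 18.26 m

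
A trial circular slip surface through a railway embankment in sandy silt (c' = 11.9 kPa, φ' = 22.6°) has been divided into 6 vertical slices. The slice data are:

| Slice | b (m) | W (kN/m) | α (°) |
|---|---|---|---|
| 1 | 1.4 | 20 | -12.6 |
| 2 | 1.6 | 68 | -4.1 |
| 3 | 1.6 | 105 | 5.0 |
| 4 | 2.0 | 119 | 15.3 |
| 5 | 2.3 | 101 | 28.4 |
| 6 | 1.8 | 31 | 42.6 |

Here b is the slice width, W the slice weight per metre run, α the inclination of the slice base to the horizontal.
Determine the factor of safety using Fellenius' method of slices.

Ordinary method of slices: FS = Σ[c'·Δl_i + (W_i cosα_i)·tanφ'] / Σ W_i sinα_i, with Δl_i = b_i / cosα_i.
Slice 1: Δl = 1.4/cos(-12.6°) = 1.435 m; N'_1 = 20·cos(-12.6°) = 19.5; c'Δl = 17.07; W sinα = -4.4
Slice 2: Δl = 1.6/cos(-4.1°) = 1.604 m; N'_2 = 68·cos(-4.1°) = 67.8; c'Δl = 19.09; W sinα = -4.9
Slice 3: Δl = 1.6/cos5.0° = 1.606 m; N'_3 = 105·cos5.0° = 104.6; c'Δl = 19.11; W sinα = 9.2
Slice 4: Δl = 2.0/cos15.3° = 2.073 m; N'_4 = 119·cos15.3° = 114.8; c'Δl = 24.67; W sinα = 31.4
Slice 5: Δl = 2.3/cos28.4° = 2.615 m; N'_5 = 101·cos28.4° = 88.8; c'Δl = 31.11; W sinα = 48.0
Slice 6: Δl = 1.8/cos42.6° = 2.445 m; N'_6 = 31·cos42.6° = 22.8; c'Δl = 29.10; W sinα = 21.0
Σc'Δl = 140.2 kN/m; ΣN' = 418.4 kN/m; ΣW sinα = 100.3 kN/m
Resisting = 140.2 + 418.4·tan22.6° = 140.2 + 174.2 = 314.3 kN/m
FS = 314.3 / 100.3 = 3.132

FS = 3.13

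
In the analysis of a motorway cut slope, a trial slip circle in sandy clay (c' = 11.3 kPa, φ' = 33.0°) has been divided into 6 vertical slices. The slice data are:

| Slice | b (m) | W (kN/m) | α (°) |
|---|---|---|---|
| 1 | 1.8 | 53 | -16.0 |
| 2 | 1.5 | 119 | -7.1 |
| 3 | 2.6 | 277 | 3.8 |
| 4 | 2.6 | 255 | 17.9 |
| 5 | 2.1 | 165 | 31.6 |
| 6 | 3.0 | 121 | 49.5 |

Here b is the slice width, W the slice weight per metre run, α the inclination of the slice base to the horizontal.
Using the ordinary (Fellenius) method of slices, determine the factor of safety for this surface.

FS = 3.12

Ordinary method of slices: FS = Σ[c'·Δl_i + (W_i cosα_i)·tanφ'] / Σ W_i sinα_i, with Δl_i = b_i / cosα_i.
Slice 1: Δl = 1.8/cos(-16.0°) = 1.873 m; N'_1 = 53·cos(-16.0°) = 50.9; c'Δl = 21.16; W sinα = -14.6
Slice 2: Δl = 1.5/cos(-7.1°) = 1.512 m; N'_2 = 119·cos(-7.1°) = 118.1; c'Δl = 17.08; W sinα = -14.7
Slice 3: Δl = 2.6/cos3.8° = 2.606 m; N'_3 = 277·cos3.8° = 276.4; c'Δl = 29.44; W sinα = 18.4
Slice 4: Δl = 2.6/cos17.9° = 2.732 m; N'_4 = 255·cos17.9° = 242.7; c'Δl = 30.87; W sinα = 78.4
Slice 5: Δl = 2.1/cos31.6° = 2.466 m; N'_5 = 165·cos31.6° = 140.5; c'Δl = 27.86; W sinα = 86.5
Slice 6: Δl = 3.0/cos49.5° = 4.619 m; N'_6 = 121·cos49.5° = 78.6; c'Δl = 52.20; W sinα = 92.0
Σc'Δl = 178.6 kN/m; ΣN' = 907.2 kN/m; ΣW sinα = 245.9 kN/m
Resisting = 178.6 + 907.2·tan33.0° = 178.6 + 589.1 = 767.8 kN/m
FS = 767.8 / 245.9 = 3.122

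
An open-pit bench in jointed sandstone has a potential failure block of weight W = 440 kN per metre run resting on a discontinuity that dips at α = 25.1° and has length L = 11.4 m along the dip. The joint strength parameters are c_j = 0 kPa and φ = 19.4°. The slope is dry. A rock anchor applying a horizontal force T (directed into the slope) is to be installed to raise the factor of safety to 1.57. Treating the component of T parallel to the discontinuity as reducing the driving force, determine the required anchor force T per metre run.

T = 97 kN/m

Resolving forces along and normal to the sliding plane, with the horizontal anchor force T adding T·sinα to the effective normal force and T·cosα acting up the plane against the driving force:
FS = [c_jL + (W cosα + T sinα) tanφ] / [W sinα − T cosα]
Without the anchor: N' = 398.5 kN/m, driving T_d = 186.6 kN/m, resisting R = 0·11.4 + 398.5·tan19.4° = 140.3 kN/m, FS = 0.75.
Setting FS = 1.57 and solving for T:
1.57·(186.6 − T cos25.1°) = 140.3 + T sin25.1°·tan19.4°
T·(sin25.1°·tan19.4° + 1.57·cos25.1°) = 1.57·186.6 − 140.3
T·(0.4242·0.3522 + 1.57·0.9056) = 293.0 − 140.3 = 152.7
T·1.5711 = 152.7
T = 97.2 kN/m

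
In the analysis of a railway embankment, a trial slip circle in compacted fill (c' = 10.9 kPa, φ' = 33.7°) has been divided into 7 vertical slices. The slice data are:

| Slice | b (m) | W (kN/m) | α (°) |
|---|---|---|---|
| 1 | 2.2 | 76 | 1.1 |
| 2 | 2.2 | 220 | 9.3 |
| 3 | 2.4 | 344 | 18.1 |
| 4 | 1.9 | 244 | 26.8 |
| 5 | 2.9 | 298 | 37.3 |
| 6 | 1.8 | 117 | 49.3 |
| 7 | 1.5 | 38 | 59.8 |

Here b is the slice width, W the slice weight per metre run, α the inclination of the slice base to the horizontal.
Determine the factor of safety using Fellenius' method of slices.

Ordinary method of slices: FS = Σ[c'·Δl_i + (W_i cosα_i)·tanφ'] / Σ W_i sinα_i, with Δl_i = b_i / cosα_i.
Slice 1: Δl = 2.2/cos1.1° = 2.200 m; N'_1 = 76·cos1.1° = 76.0; c'Δl = 23.98; W sinα = 1.5
Slice 2: Δl = 2.2/cos9.3° = 2.229 m; N'_2 = 220·cos9.3° = 217.1; c'Δl = 24.30; W sinα = 35.6
Slice 3: Δl = 2.4/cos18.1° = 2.525 m; N'_3 = 344·cos18.1° = 327.0; c'Δl = 27.52; W sinα = 106.9
Slice 4: Δl = 1.9/cos26.8° = 2.129 m; N'_4 = 244·cos26.8° = 217.8; c'Δl = 23.20; W sinα = 110.0
Slice 5: Δl = 2.9/cos37.3° = 3.646 m; N'_5 = 298·cos37.3° = 237.1; c'Δl = 39.74; W sinα = 180.6
Slice 6: Δl = 1.8/cos49.3° = 2.760 m; N'_6 = 117·cos49.3° = 76.3; c'Δl = 30.09; W sinα = 88.7
Slice 7: Δl = 1.5/cos59.8° = 2.982 m; N'_7 = 38·cos59.8° = 19.1; c'Δl = 32.50; W sinα = 32.8
Σc'Δl = 201.3 kN/m; ΣN' = 1170.3 kN/m; ΣW sinα = 556.0 kN/m
Resisting = 201.3 + 1170.3·tan33.7° = 201.3 + 780.5 = 981.8 kN/m
FS = 981.8 / 556.0 = 1.766

FS = 1.77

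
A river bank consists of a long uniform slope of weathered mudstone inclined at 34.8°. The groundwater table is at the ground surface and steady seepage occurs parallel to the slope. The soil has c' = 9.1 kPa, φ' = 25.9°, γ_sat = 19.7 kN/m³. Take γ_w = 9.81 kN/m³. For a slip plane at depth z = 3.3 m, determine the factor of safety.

FS = 0.65

With seepage parallel to the slope and the water table at the surface, the effective normal stress on the slip plane uses the buoyant unit weight γ' = γ_sat − γ_w while the driving shear stress uses γ_sat:
FS = [c' + γ' z cos²β tanφ'] / [γ_sat z sinβ cosβ]
γ' = 19.7 − 9.81 = 9.89 kN/m³
Numerator = 9.1 + 9.89·3.3·cos²34.8°·tan25.9° = 9.1 + 9.89·3.3·0.6743·0.4856 = 19.786 kPa
Denominator = 19.7·3.3·sin34.8°·cos34.8° = 19.7·3.3·0.5707·0.8211 = 30.466 kPa
FS = 19.786 / 30.466 = 0.649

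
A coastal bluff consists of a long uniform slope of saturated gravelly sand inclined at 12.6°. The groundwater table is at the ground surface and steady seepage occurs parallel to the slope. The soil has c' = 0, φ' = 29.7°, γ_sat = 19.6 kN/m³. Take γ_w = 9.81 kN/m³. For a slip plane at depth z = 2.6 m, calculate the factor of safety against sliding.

FS = 1.27

With seepage parallel to the slope and the water table at the surface, the effective normal stress on the slip plane uses the buoyant unit weight γ' = γ_sat − γ_w while the driving shear stress uses γ_sat:
FS = [c' + γ' z cos²β tanφ'] / [γ_sat z sinβ cosβ]
(For c' = 0 this reduces to FS = (γ'/γ_sat)·tanφ'/tanβ.)
γ' = 19.6 − 9.81 = 9.79 kN/m³
Numerator = 0.0 + 9.79·2.6·cos²12.6°·tan29.7° = 0.0 + 9.79·2.6·0.9524·0.5704 = 13.828 kPa
Denominator = 19.6·2.6·sin12.6°·cos12.6° = 19.6·2.6·0.2181·0.9759 = 10.849 kPa
FS = 13.828 / 10.849 = 1.275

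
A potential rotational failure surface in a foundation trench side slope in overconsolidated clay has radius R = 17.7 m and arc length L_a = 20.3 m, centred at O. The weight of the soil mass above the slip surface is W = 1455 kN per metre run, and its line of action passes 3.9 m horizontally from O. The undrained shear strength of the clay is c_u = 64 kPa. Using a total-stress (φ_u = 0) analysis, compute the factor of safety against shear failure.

Taking moments about the centre O, the resisting moment is provided by the undrained shear strength acting along the arc:
M_R = c_u·L_a·R = 64·20.30·17.7 = 22995.8 kN·m/m
M_D = W·d = 1455·3.9 = 5674.5 kN·m/m
FS = M_R / M_D = 22995.8 / 5674.5 = 4.052

FS = 4.05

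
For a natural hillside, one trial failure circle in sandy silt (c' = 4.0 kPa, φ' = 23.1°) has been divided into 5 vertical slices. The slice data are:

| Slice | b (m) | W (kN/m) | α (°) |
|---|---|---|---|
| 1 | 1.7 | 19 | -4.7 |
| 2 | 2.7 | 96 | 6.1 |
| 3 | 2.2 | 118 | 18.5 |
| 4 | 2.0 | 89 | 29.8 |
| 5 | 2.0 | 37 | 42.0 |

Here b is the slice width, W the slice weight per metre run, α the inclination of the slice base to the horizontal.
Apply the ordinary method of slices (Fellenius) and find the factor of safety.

FS = 1.63

Ordinary method of slices: FS = Σ[c'·Δl_i + (W_i cosα_i)·tanφ'] / Σ W_i sinα_i, with Δl_i = b_i / cosα_i.
Slice 1: Δl = 1.7/cos(-4.7°) = 1.706 m; N'_1 = 19·cos(-4.7°) = 18.9; c'Δl = 6.82; W sinα = -1.6
Slice 2: Δl = 2.7/cos6.1° = 2.715 m; N'_2 = 96·cos6.1° = 95.5; c'Δl = 10.86; W sinα = 10.2
Slice 3: Δl = 2.2/cos18.5° = 2.320 m; N'_3 = 118·cos18.5° = 111.9; c'Δl = 9.28; W sinα = 37.4
Slice 4: Δl = 2.0/cos29.8° = 2.305 m; N'_4 = 89·cos29.8° = 77.2; c'Δl = 9.22; W sinα = 44.2
Slice 5: Δl = 2.0/cos42.0° = 2.691 m; N'_5 = 37·cos42.0° = 27.5; c'Δl = 10.77; W sinα = 24.8
Σc'Δl = 46.9 kN/m; ΣN' = 331.0 kN/m; ΣW sinα = 115.1 kN/m
Resisting = 46.9 + 331.0·tan23.1° = 46.9 + 141.2 = 188.1 kN/m
FS = 188.1 / 115.1 = 1.635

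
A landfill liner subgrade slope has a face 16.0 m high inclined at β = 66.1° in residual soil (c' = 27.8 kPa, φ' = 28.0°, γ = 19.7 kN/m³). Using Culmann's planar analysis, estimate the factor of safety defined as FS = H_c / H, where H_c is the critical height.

FS = 1.34

H_c = (4c'/γ) · sinβ cosφ' / [1 − cos(β − φ')]
    = (4·27.8/19.7) · sin66.1°·cos28.0° / [1 − cos38.1°]
    = 5.645 · 0.8072 / 0.2131 = 21.39 m
FS = H_c / H = 21.39 / 16.0 = 1.337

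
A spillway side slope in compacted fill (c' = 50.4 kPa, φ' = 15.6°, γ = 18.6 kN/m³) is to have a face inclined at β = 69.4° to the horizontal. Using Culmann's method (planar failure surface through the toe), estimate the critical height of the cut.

H_c = 23.87 m

Culmann's analysis gives the critical failure plane at α_cr = (β + φ')/2 = (69.4 + 15.6)/2 = 42.5°, and the critical height
H_c = (4c'/γ) · sinβ cosφ' / [1 − cos(β − φ')]
    = (4·50.4/18.6) · sin69.4°·cos15.6° / [1 − cos(53.8°)]
    = 10.839 · 0.9361·0.9632 / [1 − 0.5906]
    = 10.839 · 0.9016 / 0.4094
    = 23.87 m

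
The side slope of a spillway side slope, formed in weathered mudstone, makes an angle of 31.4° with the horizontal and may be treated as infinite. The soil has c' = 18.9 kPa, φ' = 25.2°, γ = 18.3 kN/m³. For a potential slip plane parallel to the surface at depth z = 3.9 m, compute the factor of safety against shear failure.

For an infinite slope with a slip plane parallel to the surface (no pore pressure): FS = [c' + γz cos²β tanφ'] / [γz sinβ cosβ].
γz = 18.3·3.9 = 71.37 kN/m²
Numerator = 18.9 + 71.37·cos²31.4°·tan25.2° = 18.9 + 71.37·0.7285·0.4706 = 43.368 kPa
Denominator = 71.37·sin31.4°·cos31.4° = 71.37·0.5210·0.8536 = 31.739 kPa
FS = 43.368 / 31.739 = 1.366

FS = 1.37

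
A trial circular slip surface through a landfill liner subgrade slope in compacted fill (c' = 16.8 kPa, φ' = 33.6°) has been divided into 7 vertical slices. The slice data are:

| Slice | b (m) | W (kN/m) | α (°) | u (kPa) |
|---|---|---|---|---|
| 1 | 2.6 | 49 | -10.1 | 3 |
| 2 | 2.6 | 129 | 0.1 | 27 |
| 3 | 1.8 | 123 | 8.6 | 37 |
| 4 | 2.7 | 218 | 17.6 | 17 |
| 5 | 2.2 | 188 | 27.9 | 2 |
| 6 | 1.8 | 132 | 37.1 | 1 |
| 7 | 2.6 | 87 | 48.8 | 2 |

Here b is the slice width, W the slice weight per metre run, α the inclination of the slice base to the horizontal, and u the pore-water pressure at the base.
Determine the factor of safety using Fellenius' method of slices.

Ordinary method of slices: FS = Σ[c'·Δl_i + (W_i cosα_i − u_i·Δl_i)·tanφ'] / Σ W_i sinα_i, with Δl_i = b_i / cosα_i.
Slice 1: Δl = 2.6/cos(-10.1°) = 2.641 m; N'_1 = 49·cos(-10.1°) − 3·2.641 = 40.3; c'Δl = 44.37; W sinα = -8.6
Slice 2: Δl = 2.6/cos0.1° = 2.600 m; N'_2 = 129·cos0.1° − 27·2.600 = 58.8; c'Δl = 43.68; W sinα = 0.2
Slice 3: Δl = 1.8/cos8.6° = 1.820 m; N'_3 = 123·cos8.6° − 37·1.820 = 54.3; c'Δl = 30.58; W sinα = 18.4
Slice 4: Δl = 2.7/cos17.6° = 2.833 m; N'_4 = 218·cos17.6° − 17·2.833 = 159.6; c'Δl = 47.59; W sinα = 65.9
Slice 5: Δl = 2.2/cos27.9° = 2.489 m; N'_5 = 188·cos27.9° − 2·2.489 = 161.2; c'Δl = 41.82; W sinα = 88.0
Slice 6: Δl = 1.8/cos37.1° = 2.257 m; N'_6 = 132·cos37.1° − 1·2.257 = 103.0; c'Δl = 37.91; W sinα = 79.6
Slice 7: Δl = 2.6/cos48.8° = 3.947 m; N'_7 = 87·cos48.8° − 2·3.947 = 49.4; c'Δl = 66.31; W sinα = 65.5
Σc'Δl = 312.3 kN/m; ΣN' = 626.6 kN/m; ΣW sinα = 309.0 kN/m
Resisting = 312.3 + 626.6·tan33.6° = 312.3 + 416.3 = 728.6 kN/m
FS = 728.6 / 309.0 = 2.358

FS = 2.36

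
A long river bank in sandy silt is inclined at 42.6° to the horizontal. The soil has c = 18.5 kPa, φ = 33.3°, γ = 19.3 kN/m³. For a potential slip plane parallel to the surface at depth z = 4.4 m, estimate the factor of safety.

FS = 1.15

For an infinite slope with a slip plane parallel to the surface (no pore pressure): FS = [c + γz cos²β tanφ] / [γz sinβ cosβ].
γz = 19.3·4.4 = 84.92 kN/m²
Numerator = 18.5 + 84.92·cos²42.6°·tan33.3° = 18.5 + 84.92·0.5418·0.6569 = 48.725 kPa
Denominator = 84.92·sin42.6°·cos42.6° = 84.92·0.6769·0.7361 = 42.311 kPa
FS = 48.725 / 42.311 = 1.152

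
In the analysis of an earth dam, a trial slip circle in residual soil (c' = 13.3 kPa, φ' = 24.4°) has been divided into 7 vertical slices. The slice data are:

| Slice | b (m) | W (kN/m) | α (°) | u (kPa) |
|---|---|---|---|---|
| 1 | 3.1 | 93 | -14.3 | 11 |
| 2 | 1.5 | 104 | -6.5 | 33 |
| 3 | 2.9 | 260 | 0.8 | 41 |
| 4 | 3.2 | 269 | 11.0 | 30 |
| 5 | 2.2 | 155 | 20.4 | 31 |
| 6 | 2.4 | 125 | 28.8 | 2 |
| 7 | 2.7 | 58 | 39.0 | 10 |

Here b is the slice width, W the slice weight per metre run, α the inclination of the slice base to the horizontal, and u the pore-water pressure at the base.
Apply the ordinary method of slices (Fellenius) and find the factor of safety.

Ordinary method of slices: FS = Σ[c'·Δl_i + (W_i cosα_i − u_i·Δl_i)·tanφ'] / Σ W_i sinα_i, with Δl_i = b_i / cosα_i.
Slice 1: Δl = 3.1/cos(-14.3°) = 3.199 m; N'_1 = 93·cos(-14.3°) − 11·3.199 = 54.9; c'Δl = 42.55; W sinα = -23.0
Slice 2: Δl = 1.5/cos(-6.5°) = 1.510 m; N'_2 = 104·cos(-6.5°) − 33·1.510 = 53.5; c'Δl = 20.08; W sinα = -11.8
Slice 3: Δl = 2.9/cos0.8° = 2.900 m; N'_3 = 260·cos0.8° − 41·2.900 = 141.1; c'Δl = 38.57; W sinα = 3.6
Slice 4: Δl = 3.2/cos11.0° = 3.260 m; N'_4 = 269·cos11.0° − 30·3.260 = 166.3; c'Δl = 43.36; W sinα = 51.3
Slice 5: Δl = 2.2/cos20.4° = 2.347 m; N'_5 = 155·cos20.4° − 31·2.347 = 72.5; c'Δl = 31.22; W sinα = 54.0
Slice 6: Δl = 2.4/cos28.8° = 2.739 m; N'_6 = 125·cos28.8° − 2·2.739 = 104.1; c'Δl = 36.43; W sinα = 60.2
Slice 7: Δl = 2.7/cos39.0° = 3.474 m; N'_7 = 58·cos39.0° − 10·3.474 = 10.3; c'Δl = 46.21; W sinα = 36.5
Σc'Δl = 258.4 kN/m; ΣN' = 602.7 kN/m; ΣW sinα = 171.0 kN/m
Resisting = 258.4 + 602.7·tan24.4° = 258.4 + 273.4 = 531.8 kN/m
FS = 531.8 / 171.0 = 3.111

FS = 3.11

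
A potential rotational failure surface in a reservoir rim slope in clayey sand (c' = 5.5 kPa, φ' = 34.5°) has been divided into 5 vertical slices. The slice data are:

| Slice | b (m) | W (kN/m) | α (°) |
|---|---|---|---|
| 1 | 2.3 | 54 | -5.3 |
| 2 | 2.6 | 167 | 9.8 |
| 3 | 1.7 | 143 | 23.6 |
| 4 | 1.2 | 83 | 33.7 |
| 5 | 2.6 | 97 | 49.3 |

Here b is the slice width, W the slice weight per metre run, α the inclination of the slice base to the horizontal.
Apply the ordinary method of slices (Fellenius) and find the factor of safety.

Ordinary method of slices: FS = Σ[c'·Δl_i + (W_i cosα_i)·tanφ'] / Σ W_i sinα_i, with Δl_i = b_i / cosα_i.
Slice 1: Δl = 2.3/cos(-5.3°) = 2.310 m; N'_1 = 54·cos(-5.3°) = 53.8; c'Δl = 12.70; W sinα = -5.0
Slice 2: Δl = 2.6/cos9.8° = 2.639 m; N'_2 = 167·cos9.8° = 164.6; c'Δl = 14.51; W sinα = 28.4
Slice 3: Δl = 1.7/cos23.6° = 1.855 m; N'_3 = 143·cos23.6° = 131.0; c'Δl = 10.20; W sinα = 57.2
Slice 4: Δl = 1.2/cos33.7° = 1.442 m; N'_4 = 83·cos33.7° = 69.1; c'Δl = 7.93; W sinα = 46.1
Slice 5: Δl = 2.6/cos49.3° = 3.987 m; N'_5 = 97·cos49.3° = 63.3; c'Δl = 21.93; W sinα = 73.5
Σc'Δl = 67.3 kN/m; ΣN' = 481.7 kN/m; ΣW sinα = 200.3 kN/m
Resisting = 67.3 + 481.7·tan34.5° = 67.3 + 331.0 = 398.3 kN/m
FS = 398.3 / 200.3 = 1.989

FS = 1.99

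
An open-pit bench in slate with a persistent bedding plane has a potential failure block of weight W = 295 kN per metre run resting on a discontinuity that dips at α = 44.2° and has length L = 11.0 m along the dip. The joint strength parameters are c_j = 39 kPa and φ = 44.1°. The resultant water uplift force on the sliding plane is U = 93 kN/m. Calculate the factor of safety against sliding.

Resolving the block weight along and normal to the plane and applying the Mohr–Coulomb strength on the joint:
N' = W cosα − U = 295·cos44.2° − 93 = 118.5 kN/m
Driving force T = W sinα = 295·sin44.2° = 205.7 kN/m
Resisting force R = c_j·L + N'·tanφ = 39·11.0 + 118.5·tan44.1° = 429.0 + 114.8 = 543.8 kN/m
FS = R / T = 543.8 / 205.7 = 2.644

FS = 2.64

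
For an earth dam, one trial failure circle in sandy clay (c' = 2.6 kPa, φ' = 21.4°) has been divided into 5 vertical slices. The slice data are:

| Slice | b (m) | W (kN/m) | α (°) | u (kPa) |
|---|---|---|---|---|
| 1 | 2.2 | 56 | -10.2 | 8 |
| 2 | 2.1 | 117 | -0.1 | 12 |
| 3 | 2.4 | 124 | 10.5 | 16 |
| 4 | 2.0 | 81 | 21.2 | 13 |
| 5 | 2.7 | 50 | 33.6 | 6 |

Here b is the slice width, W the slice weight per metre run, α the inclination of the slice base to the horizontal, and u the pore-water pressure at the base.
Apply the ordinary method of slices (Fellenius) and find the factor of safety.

Ordinary method of slices: FS = Σ[c'·Δl_i + (W_i cosα_i − u_i·Δl_i)·tanφ'] / Σ W_i sinα_i, with Δl_i = b_i / cosα_i.
Slice 1: Δl = 2.2/cos(-10.2°) = 2.235 m; N'_1 = 56·cos(-10.2°) − 8·2.235 = 37.2; c'Δl = 5.81; W sinα = -9.9
Slice 2: Δl = 2.1/cos(-0.1°) = 2.100 m; N'_2 = 117·cos(-0.1°) − 12·2.100 = 91.8; c'Δl = 5.46; W sinα = -0.2
Slice 3: Δl = 2.4/cos10.5° = 2.441 m; N'_3 = 124·cos10.5° − 16·2.441 = 82.9; c'Δl = 6.35; W sinα = 22.6
Slice 4: Δl = 2.0/cos21.2° = 2.145 m; N'_4 = 81·cos21.2° − 13·2.145 = 47.6; c'Δl = 5.58; W sinα = 29.3
Slice 5: Δl = 2.7/cos33.6° = 3.242 m; N'_5 = 50·cos33.6° − 6·3.242 = 22.2; c'Δl = 8.43; W sinα = 27.7
Σc'Δl = 31.6 kN/m; ΣN' = 281.7 kN/m; ΣW sinα = 69.4 kN/m
Resisting = 31.6 + 281.7·tan21.4° = 31.6 + 110.4 = 142.0 kN/m
FS = 142.0 / 69.4 = 2.045

FS = 2.05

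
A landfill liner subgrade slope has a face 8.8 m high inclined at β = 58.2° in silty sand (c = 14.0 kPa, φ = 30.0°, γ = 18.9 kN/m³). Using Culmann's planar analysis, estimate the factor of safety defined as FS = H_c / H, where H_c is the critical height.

H_c = (4c/γ) · sinβ cosφ / [1 − cos(β − φ)]
    = (4·14.0/18.9) · sin58.2°·cos30.0° / [1 − cos28.2°]
    = 2.963 · 0.7360 / 0.1187 = 18.37 m
FS = H_c / H = 18.37 / 8.8 = 2.088

FS = 2.09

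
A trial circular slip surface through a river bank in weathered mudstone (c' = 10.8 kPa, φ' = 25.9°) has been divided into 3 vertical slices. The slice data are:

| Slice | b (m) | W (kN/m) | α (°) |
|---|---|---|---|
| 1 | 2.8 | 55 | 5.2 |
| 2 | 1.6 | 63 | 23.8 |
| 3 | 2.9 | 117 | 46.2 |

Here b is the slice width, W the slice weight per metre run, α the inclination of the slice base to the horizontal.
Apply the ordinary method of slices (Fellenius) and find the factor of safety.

FS = 1.64

Ordinary method of slices: FS = Σ[c'·Δl_i + (W_i cosα_i)·tanφ'] / Σ W_i sinα_i, with Δl_i = b_i / cosα_i.
Slice 1: Δl = 2.8/cos5.2° = 2.812 m; N'_1 = 55·cos5.2° = 54.8; c'Δl = 30.36; W sinα = 5.0
Slice 2: Δl = 1.6/cos23.8° = 1.749 m; N'_2 = 63·cos23.8° = 57.6; c'Δl = 18.89; W sinα = 25.4
Slice 3: Δl = 2.9/cos46.2° = 4.190 m; N'_3 = 117·cos46.2° = 81.0; c'Δl = 45.25; W sinα = 84.4
Σc'Δl = 94.5 kN/m; ΣN' = 193.4 kN/m; ΣW sinα = 114.9 kN/m
Resisting = 94.5 + 193.4·tan25.9° = 94.5 + 93.9 = 188.4 kN/m
FS = 188.4 / 114.9 = 1.640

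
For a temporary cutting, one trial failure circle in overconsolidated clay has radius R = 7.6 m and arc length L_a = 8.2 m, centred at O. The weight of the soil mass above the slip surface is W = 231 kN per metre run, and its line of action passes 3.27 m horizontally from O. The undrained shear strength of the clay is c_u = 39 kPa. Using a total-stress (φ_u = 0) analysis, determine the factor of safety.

Taking moments about the centre O, the resisting moment is provided by the undrained shear strength acting along the arc:
M_R = c_u·L_a·R = 39·8.20·7.6 = 2430.5 kN·m/m
M_D = W·d = 231·3.27 = 755.4 kN·m/m
FS = M_R / M_D = 2430.5 / 755.4 = 3.218

FS = 3.22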